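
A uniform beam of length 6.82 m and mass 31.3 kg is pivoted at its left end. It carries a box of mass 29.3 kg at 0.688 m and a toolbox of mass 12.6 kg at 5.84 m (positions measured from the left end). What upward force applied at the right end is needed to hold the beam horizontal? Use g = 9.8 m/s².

Sum moments about the left end (the unknown pivot reaction has zero arm there).
Beam weight: 31.3 × 9.8 = 306.7 N down at 3.41 m → arm 3.41 m, τ = 306.7 × 3.41 = 1046 N·m clockwise.
Box: 29.3 × 9.8 = 287.1 N down at 0.688 m → arm 0.688 m, τ = 287.1 × 0.688 = 197.5 N·m clockwise.
Toolbox: 12.6 × 9.8 = 123.5 N down at 5.84 m → arm 5.84 m, τ = 123.5 × 5.84 = 721.2 N·m clockwise.
Net moment of the loads = 1965 N·m clockwise.
The upward force F acts at the right end, arm 6.82 m, giving F × 6.82 counterclockwise.
Balancing moments: F × 6.82 = 1965, giving F = 1965 / 6.82 = 288 N.

F ≈ 288 N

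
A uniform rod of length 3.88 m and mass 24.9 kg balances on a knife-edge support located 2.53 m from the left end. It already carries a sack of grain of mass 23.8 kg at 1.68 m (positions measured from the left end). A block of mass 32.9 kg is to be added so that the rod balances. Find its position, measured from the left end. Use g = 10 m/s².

x ≈ 3.59 m from the left end

Taking torques about the knife-edge support (at 2.53 m from the left end):
Beam weight: 24.9 × 10 = 249 N down at 1.94 m → arm 0.59 m, τ = 249 × 0.59 = 146.9 N·m counterclockwise.
Sack of grain: 23.8 × 10 = 238 N down at 1.68 m → arm 0.85 m, τ = 238 × 0.85 = 202.3 N·m counterclockwise.
Net moment of existing loads = 349.2 N·m counterclockwise.
The block weighs 32.9 × 10 = 329 N and must supply an equal clockwise moment, so its lever arm about the knife-edge support is 349.2 / 329 = 1.06 m.
That puts it at 2.53 + 1.06 = 3.59 m from the left end.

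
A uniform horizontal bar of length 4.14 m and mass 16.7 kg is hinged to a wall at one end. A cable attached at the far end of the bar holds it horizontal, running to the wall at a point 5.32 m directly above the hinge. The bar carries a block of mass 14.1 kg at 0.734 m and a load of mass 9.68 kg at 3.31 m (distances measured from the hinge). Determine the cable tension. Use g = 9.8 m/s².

Taking torques about the hinge:
Beam weight: 16.7 × 9.8 = 163.7 N down at 2.07 m → arm 2.07 m, τ = 163.7 × 2.07 = 338.9 N·m clockwise.
Block: 14.1 × 9.8 = 138.2 N down at 0.734 m → arm 0.734 m, τ = 138.2 × 0.734 = 101.4 N·m clockwise.
Load: 9.68 × 9.8 = 94.86 N down at 3.31 m → arm 3.31 m, τ = 94.86 × 3.31 = 314 N·m clockwise.
Total clockwise load moment = 754.3 N·m.
The cable tension T acts at 4.14 m; only its component perpendicular to the bar, T sinθ, produces torque. sinθ = h/√(h²+d²) = 5.32/√(5.32²+4.14²) = 0.7892.
Balancing moments: T × 4.14 × 0.7892 = 754.3, giving T = 754.3 / 3.267 = 231 N.

T ≈ 231 N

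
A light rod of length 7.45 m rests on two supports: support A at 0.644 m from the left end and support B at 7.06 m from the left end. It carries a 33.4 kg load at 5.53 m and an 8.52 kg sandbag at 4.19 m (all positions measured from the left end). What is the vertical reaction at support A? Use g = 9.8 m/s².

Sum moments about support B (its reaction then has zero moment arm).
Load: 33.4 × 9.8 = 327.3 N down at 5.53 m → arm 1.53 m, τ = 327.3 × 1.53 = 500.8 N·m counterclockwise.
Sandbag: 8.52 × 9.8 = 83.5 N down at 4.19 m → arm 2.87 m, τ = 83.5 × 2.87 = 239.6 N·m counterclockwise.
Net load moment about support B = 740.4 N·m counterclockwise.
Reaction R at support A is upward at 0.644 m, arm 6.416 m → moment R × 6.416 clockwise.
Balancing moments: R × 6.416 = 740.4, giving R = 115 N.

R_A ≈ 115 N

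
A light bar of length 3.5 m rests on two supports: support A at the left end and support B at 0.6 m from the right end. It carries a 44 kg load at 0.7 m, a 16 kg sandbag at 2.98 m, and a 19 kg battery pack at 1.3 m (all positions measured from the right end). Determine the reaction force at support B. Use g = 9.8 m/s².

R_B ≈ 586 N

Take moments about support A.
Load: 44 × 9.8 = 431.2 N down at 0.7 m → arm 2.8 m, τ = 431.2 × 2.8 = 1207 N·m clockwise.
Sandbag: 16 × 9.8 = 156.8 N down at 2.98 m → arm 0.52 m, τ = 156.8 × 0.52 = 81.54 N·m clockwise.
Battery pack: 19 × 9.8 = 186.2 N down at 1.3 m → arm 2.2 m, τ = 186.2 × 2.2 = 409.6 N·m clockwise.
Net load moment about support A = 1698 N·m clockwise.
Reaction R at support B is upward at 0.6 m, arm 2.9 m → moment R × 2.9 counterclockwise.
Balancing moments: R × 2.9 = 1698, giving R = 586 N.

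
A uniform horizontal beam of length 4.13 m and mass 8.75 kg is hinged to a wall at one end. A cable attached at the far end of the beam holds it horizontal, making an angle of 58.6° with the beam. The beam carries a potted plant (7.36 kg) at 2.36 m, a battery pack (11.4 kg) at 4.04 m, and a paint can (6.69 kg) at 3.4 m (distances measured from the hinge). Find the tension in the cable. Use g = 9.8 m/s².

T ≈ 290 N

About the hinge:
Beam weight: 8.75 × 9.8 = 85.75 N down at 2.065 m → arm 2.065 m, τ = 85.75 × 2.065 = 177.1 N·m clockwise.
Potted plant: 7.36 × 9.8 = 72.13 N down at 2.36 m → arm 2.36 m, τ = 72.13 × 2.36 = 170.2 N·m clockwise.
Battery pack: 11.4 × 9.8 = 111.7 N down at 4.04 m → arm 4.04 m, τ = 111.7 × 4.04 = 451.3 N·m clockwise.
Paint can: 6.69 × 9.8 = 65.56 N down at 3.4 m → arm 3.4 m, τ = 65.56 × 3.4 = 222.9 N·m clockwise.
Total clockwise load moment = 1021 N·m.
The cable tension T acts at 4.13 m; only its component perpendicular to the beam, T sinθ, produces torque. sin 58.6° = 0.8536.
Setting net torque to zero: T × 4.13 × 0.8536 = 1021 → T = 1021 / 3.525 = 290 N.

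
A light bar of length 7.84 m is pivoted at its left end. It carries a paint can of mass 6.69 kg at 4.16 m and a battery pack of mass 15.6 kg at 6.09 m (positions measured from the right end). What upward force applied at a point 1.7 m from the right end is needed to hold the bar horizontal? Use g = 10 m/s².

F ≈ 84.6 N

Taking torques about the left end:
Paint can: 6.69 × 10 = 66.9 N down at 4.16 m → arm 3.68 m, τ = 66.9 × 3.68 = 246.2 N·m clockwise.
Battery pack: 15.6 × 10 = 156 N down at 6.09 m → arm 1.75 m, τ = 156 × 1.75 = 273 N·m clockwise.
Net moment of the loads = 519.2 N·m clockwise.
The upward force F acts at a point 1.7 m from the right end, arm 6.14 m, giving F × 6.14 counterclockwise.
Balancing moments: F × 6.14 = 519.2, giving F = 519.2 / 6.14 = 84.6 N.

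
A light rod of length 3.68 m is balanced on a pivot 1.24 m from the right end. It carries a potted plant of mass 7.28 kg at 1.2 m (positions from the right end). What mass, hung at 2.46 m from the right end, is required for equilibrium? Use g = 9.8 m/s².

Sum moments about the pivot (at 1.24 m from the right end) (the support reaction has zero arm there).
Potted plant: 7.28 × 9.8 = 71.34 N down at 1.2 m → arm 0.04 m, τ = 71.34 × 0.04 = 2.854 N·m clockwise.
Net moment of known loads = 2.854 N·m clockwise.
An unknown mass m at 2.46 m has arm 1.22 m; its moment is m·g·1.22 counterclockwise.
Balancing moments: m × 9.8 × 1.22 = 2.854, giving m = 2.854 / (9.8 × 1.22) = 0.239 kg.

m ≈ 0.239 kg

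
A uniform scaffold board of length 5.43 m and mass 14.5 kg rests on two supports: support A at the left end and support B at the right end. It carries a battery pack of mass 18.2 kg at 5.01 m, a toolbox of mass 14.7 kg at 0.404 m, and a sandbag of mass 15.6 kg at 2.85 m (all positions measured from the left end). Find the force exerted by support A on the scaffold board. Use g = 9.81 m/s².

Choose support B as the axis so its reaction then has zero moment arm.
Beam weight: 14.5 × 9.81 = 142.2 N down at 2.715 m → arm 2.715 m, τ = 142.2 × 2.715 = 386.1 N·m counterclockwise.
Battery pack: 18.2 × 9.81 = 178.5 N down at 5.01 m → arm 0.42 m, τ = 178.5 × 0.42 = 74.97 N·m counterclockwise.
Toolbox: 14.7 × 9.81 = 144.2 N down at 0.404 m → arm 5.026 m, τ = 144.2 × 5.026 = 724.7 N·m counterclockwise.
Sandbag: 15.6 × 9.81 = 153 N down at 2.85 m → arm 2.58 m, τ = 153 × 2.58 = 394.7 N·m counterclockwise.
Net load moment about support B = 1580 N·m counterclockwise.
Reaction R at support A is upward at 0 m, arm 5.43 m → moment R × 5.43 clockwise.
Balancing moments: R × 5.43 = 1580, giving R = 291 N.

R_A ≈ 291 N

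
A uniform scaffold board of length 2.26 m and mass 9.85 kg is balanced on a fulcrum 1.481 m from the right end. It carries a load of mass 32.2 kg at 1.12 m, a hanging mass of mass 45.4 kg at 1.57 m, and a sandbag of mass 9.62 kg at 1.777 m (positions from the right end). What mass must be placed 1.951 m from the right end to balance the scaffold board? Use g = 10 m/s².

m ≈ 17.4 kg

Take moments about the fulcrum (at 1.481 m from the right end).
Beam weight: 9.85 × 10 = 98.5 N down at 1.13 m → arm 0.351 m, τ = 98.5 × 0.351 = 34.57 N·m clockwise.
Load: 32.2 × 10 = 322 N down at 1.12 m → arm 0.361 m, τ = 322 × 0.361 = 116.2 N·m clockwise.
Hanging mass: 45.4 × 10 = 454 N down at 1.57 m → arm 0.089 m, τ = 454 × 0.089 = 40.41 N·m counterclockwise.
Sandbag: 9.62 × 10 = 96.2 N down at 1.777 m → arm 0.296 m, τ = 96.2 × 0.296 = 28.48 N·m counterclockwise.
Net moment of known loads = 81.88 N·m clockwise.
An unknown mass m at 1.951 m has arm 0.47 m; its moment is m·g·0.47 counterclockwise.
Balancing moments: m × 10 × 0.47 = 81.88, giving m = 81.88 / (10 × 0.47) = 17.4 kg.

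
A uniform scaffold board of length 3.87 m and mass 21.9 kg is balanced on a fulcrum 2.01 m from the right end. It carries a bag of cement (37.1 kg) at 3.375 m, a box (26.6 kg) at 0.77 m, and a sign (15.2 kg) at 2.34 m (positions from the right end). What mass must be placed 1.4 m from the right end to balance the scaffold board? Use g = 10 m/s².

m ≈ 34.5 kg

About the fulcrum (at 2.01 m from the right end):
Beam weight: 21.9 × 10 = 219 N down at 1.935 m → arm 0.075 m, τ = 219 × 0.075 = 16.43 N·m clockwise.
Bag of cement: 37.1 × 10 = 371 N down at 3.375 m → arm 1.365 m, τ = 371 × 1.365 = 506.4 N·m counterclockwise.
Box: 26.6 × 10 = 266 N down at 0.77 m → arm 1.24 m, τ = 266 × 1.24 = 329.8 N·m clockwise.
Sign: 15.2 × 10 = 152 N down at 2.34 m → arm 0.33 m, τ = 152 × 0.33 = 50.16 N·m counterclockwise.
Net moment of known loads = 210.3 N·m counterclockwise.
An unknown mass m at 1.4 m has arm 0.61 m; its moment is m·g·0.61 clockwise.
For rotational equilibrium, m × 10 × 0.61 = 210.3, so m = 210.3 / (10 × 0.61) = 34.5 kg.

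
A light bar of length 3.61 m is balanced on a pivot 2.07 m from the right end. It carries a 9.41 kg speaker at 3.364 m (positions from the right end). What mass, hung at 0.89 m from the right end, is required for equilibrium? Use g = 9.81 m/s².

Choose the pivot (at 2.07 m from the right end) as the axis so the support reaction has zero arm there.
Speaker: 9.41 × 9.81 = 92.31 N down at 3.364 m → arm 1.294 m, τ = 92.31 × 1.294 = 119.4 N·m counterclockwise.
Net moment of known loads = 119.4 N·m counterclockwise.
An unknown mass m at 0.89 m has arm 1.18 m; its moment is m·g·1.18 clockwise.
Setting net torque to zero: m × 9.81 × 1.18 = 119.4 → m = 119.4 / (9.81 × 1.18) = 10.3 kg.

m ≈ 10.3 kg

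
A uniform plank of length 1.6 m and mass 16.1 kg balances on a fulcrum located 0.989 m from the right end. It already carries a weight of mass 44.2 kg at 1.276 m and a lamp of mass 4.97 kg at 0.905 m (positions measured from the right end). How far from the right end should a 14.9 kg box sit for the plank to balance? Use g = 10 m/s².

x ≈ 0.37 m from the right end

About the fulcrum (at 0.989 m from the right end):
Beam weight: 16.1 × 10 = 161 N down at 0.8 m → arm 0.189 m, τ = 161 × 0.189 = 30.43 N·m clockwise.
Weight: 44.2 × 10 = 442 N down at 1.276 m → arm 0.287 m, τ = 442 × 0.287 = 126.9 N·m counterclockwise.
Lamp: 4.97 × 10 = 49.7 N down at 0.905 m → arm 0.084 m, τ = 49.7 × 0.084 = 4.175 N·m clockwise.
Net moment of existing loads = 92.3 N·m counterclockwise.
The box weighs 14.9 × 10 = 149 N and must supply an equal clockwise moment, so its lever arm about the fulcrum is 92.3 / 149 = 0.619 m.
That puts it at 0.989 − 0.619 = 0.37 m from the right end.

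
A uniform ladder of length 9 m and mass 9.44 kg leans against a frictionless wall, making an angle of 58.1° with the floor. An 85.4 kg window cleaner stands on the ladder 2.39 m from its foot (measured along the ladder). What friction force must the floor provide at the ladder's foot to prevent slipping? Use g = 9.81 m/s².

f ≈ 167 N

Take moments about the foot of the ladder.
Ladder weight 9.44×9.81 = 92.61 N acts at 4.5 m along the ladder; its horizontal arm is 4.5·cos58.1° = 2.378 m → τ = 220.2 N·m clockwise.
Window cleaner: 85.4×9.81 = 837.8 N at 2.39 m → arm 1.263 m → τ = 1058 N·m clockwise.
Wall normal N acts horizontally at the top; its moment arm is the height L sinθ = 9·sin58.1° = 7.641 m, counterclockwise.
Στ = 0 ⇒ N × 7.641 = 1278 ⇒ N = 167 N.
ΣFx = 0: friction at the foot balances the wall's push, so f = N_wall = 167 N.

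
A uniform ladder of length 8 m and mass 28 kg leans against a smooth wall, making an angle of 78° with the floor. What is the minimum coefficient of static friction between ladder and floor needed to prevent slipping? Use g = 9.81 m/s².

Take moments about the foot of the ladder.
Ladder weight 28×9.81 = 274.7 N acts at 4 m along the ladder; its horizontal arm is 4·cos78° = 0.8316 m → τ = 228.4 N·m clockwise.
Wall normal N acts horizontally at the top; its moment arm is the height L sinθ = 8·sin78° = 7.825 m, counterclockwise.
Setting net torque to zero: N × 7.825 = 228.4 → N = 29.19 N.
ΣFx = 0 ⇒ f = N_wall = 29.19 N. ΣFy = 0 ⇒ N_floor = 274.7 N.
μ_min = f / N_floor = 29.19 / 274.7 = 0.106.

μ_min ≈ 0.106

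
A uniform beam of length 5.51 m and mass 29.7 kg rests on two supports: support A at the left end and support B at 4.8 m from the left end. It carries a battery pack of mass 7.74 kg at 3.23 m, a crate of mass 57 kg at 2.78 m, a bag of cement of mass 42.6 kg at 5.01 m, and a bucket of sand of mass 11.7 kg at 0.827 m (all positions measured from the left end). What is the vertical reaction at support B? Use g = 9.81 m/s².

R_B ≈ 998 N

Sum moments about support A (its reaction then has zero moment arm).
Beam weight: 29.7 × 9.81 = 291.4 N down at 2.755 m → arm 2.755 m, τ = 291.4 × 2.755 = 802.8 N·m clockwise.
Battery pack: 7.74 × 9.81 = 75.93 N down at 3.23 m → arm 3.23 m, τ = 75.93 × 3.23 = 245.3 N·m clockwise.
Crate: 57 × 9.81 = 559.2 N down at 2.78 m → arm 2.78 m, τ = 559.2 × 2.78 = 1555 N·m clockwise.
Bag of cement: 42.6 × 9.81 = 417.9 N down at 5.01 m → arm 5.01 m, τ = 417.9 × 5.01 = 2094 N·m clockwise.
Bucket of sand: 11.7 × 9.81 = 114.8 N down at 0.827 m → arm 0.827 m, τ = 114.8 × 0.827 = 94.94 N·m clockwise.
Net load moment about support A = 4792 N·m clockwise.
Reaction R at support B is upward at 4.8 m, arm 4.8 m → moment R × 4.8 counterclockwise.
For rotational equilibrium, R × 4.8 = 4792, so R = 998 N.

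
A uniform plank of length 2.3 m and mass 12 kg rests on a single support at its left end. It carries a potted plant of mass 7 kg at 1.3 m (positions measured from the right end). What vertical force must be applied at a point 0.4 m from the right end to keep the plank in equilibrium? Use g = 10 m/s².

F ≈ 109 N

Choose the left end as the axis so the unknown pivot reaction has zero arm there.
Beam weight: 12 × 10 = 120 N down at 1.15 m → arm 1.15 m, τ = 120 × 1.15 = 138 N·m clockwise.
Potted plant: 7 × 10 = 70 N down at 1.3 m → arm 1 m, τ = 70 × 1 = 70 N·m clockwise.
Net moment of the loads = 208 N·m clockwise.
The upward force F acts at a point 0.4 m from the right end, arm 1.9 m, giving F × 1.9 counterclockwise.
For rotational equilibrium, F × 1.9 = 208, so F = 208 / 1.9 = 109 N.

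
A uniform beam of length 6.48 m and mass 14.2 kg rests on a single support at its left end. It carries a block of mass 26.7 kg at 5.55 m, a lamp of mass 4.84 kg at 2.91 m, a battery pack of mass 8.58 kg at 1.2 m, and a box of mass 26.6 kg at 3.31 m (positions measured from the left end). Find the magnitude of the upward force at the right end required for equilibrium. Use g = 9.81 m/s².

F ≈ 464 N

About the left end:
Beam weight: 14.2 × 9.81 = 139.3 N down at 3.24 m → arm 3.24 m, τ = 139.3 × 3.24 = 451.3 N·m clockwise.
Block: 26.7 × 9.81 = 261.9 N down at 5.55 m → arm 5.55 m, τ = 261.9 × 5.55 = 1454 N·m clockwise.
Lamp: 4.84 × 9.81 = 47.48 N down at 2.91 m → arm 2.91 m, τ = 47.48 × 2.91 = 138.2 N·m clockwise.
Battery pack: 8.58 × 9.81 = 84.17 N down at 1.2 m → arm 1.2 m, τ = 84.17 × 1.2 = 101 N·m clockwise.
Box: 26.6 × 9.81 = 260.9 N down at 3.31 m → arm 3.31 m, τ = 260.9 × 3.31 = 863.6 N·m clockwise.
Net moment of the loads = 3008 N·m clockwise.
The upward force F acts at the right end, arm 6.48 m, giving F × 6.48 counterclockwise.
Balancing moments: F × 6.48 = 3008, giving F = 3008 / 6.48 = 464 N.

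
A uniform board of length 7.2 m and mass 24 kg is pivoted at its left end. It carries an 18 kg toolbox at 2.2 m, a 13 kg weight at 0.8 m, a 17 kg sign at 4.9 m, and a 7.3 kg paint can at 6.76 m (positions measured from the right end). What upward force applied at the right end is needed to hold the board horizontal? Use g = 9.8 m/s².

F ≈ 411 N

About the left end:
Beam weight: 24 × 9.8 = 235.2 N down at 3.6 m → arm 3.6 m, τ = 235.2 × 3.6 = 846.7 N·m clockwise.
Toolbox: 18 × 9.8 = 176.4 N down at 2.2 m → arm 5 m, τ = 176.4 × 5 = 882 N·m clockwise.
Weight: 13 × 9.8 = 127.4 N down at 0.8 m → arm 6.4 m, τ = 127.4 × 6.4 = 815.4 N·m clockwise.
Sign: 17 × 9.8 = 166.6 N down at 4.9 m → arm 2.3 m, τ = 166.6 × 2.3 = 383.2 N·m clockwise.
Paint can: 7.3 × 9.8 = 71.54 N down at 6.76 m → arm 0.44 m, τ = 71.54 × 0.44 = 31.48 N·m clockwise.
Net moment of the loads = 2959 N·m clockwise.
The upward force F acts at the right end, arm 7.2 m, giving F × 7.2 counterclockwise.
Balancing moments: F × 7.2 = 2959, giving F = 2959 / 7.2 = 411 N.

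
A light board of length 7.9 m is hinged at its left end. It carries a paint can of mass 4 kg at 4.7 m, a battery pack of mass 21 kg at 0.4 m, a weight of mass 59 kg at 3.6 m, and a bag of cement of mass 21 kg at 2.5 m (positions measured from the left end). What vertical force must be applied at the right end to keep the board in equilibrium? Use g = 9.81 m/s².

F ≈ 363 N

Take moments about the left end.
Paint can: 4 × 9.81 = 39.24 N down at 4.7 m → arm 4.7 m, τ = 39.24 × 4.7 = 184.4 N·m clockwise.
Battery pack: 21 × 9.81 = 206 N down at 0.4 m → arm 0.4 m, τ = 206 × 0.4 = 82.4 N·m clockwise.
Weight: 59 × 9.81 = 578.8 N down at 3.6 m → arm 3.6 m, τ = 578.8 × 3.6 = 2084 N·m clockwise.
Bag of cement: 21 × 9.81 = 206 N down at 2.5 m → arm 2.5 m, τ = 206 × 2.5 = 515 N·m clockwise.
Net moment of the loads = 2866 N·m clockwise.
The upward force F acts at the right end, arm 7.9 m, giving F × 7.9 counterclockwise.
For rotational equilibrium, F × 7.9 = 2866, so F = 2866 / 7.9 = 363 N.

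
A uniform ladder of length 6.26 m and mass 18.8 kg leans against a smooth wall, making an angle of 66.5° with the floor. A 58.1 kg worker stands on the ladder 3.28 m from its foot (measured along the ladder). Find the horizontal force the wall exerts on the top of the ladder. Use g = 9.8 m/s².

N_wall ≈ 170 N

Sum moments about the foot of the ladder (the floor normal and friction both act there and drop out).
Ladder weight 18.8×9.8 = 184.2 N acts at 3.13 m along the ladder; its horizontal arm is 3.13·cos66.5° = 1.248 m → τ = 229.9 N·m clockwise.
Worker: 58.1×9.8 = 569.4 N at 3.28 m → arm 1.308 m → τ = 744.8 N·m clockwise.
Wall normal N acts horizontally at the top; its moment arm is the height L sinθ = 6.26·sin66.5° = 5.741 m, counterclockwise.
Setting net torque to zero: N × 5.741 = 974.7 → N = 170 N.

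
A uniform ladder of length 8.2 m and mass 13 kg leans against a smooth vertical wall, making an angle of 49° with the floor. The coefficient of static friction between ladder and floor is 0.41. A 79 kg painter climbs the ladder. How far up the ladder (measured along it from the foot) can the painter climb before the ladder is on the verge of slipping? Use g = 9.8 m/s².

Taking torques about the foot of the ladder:
Ladder weight 13×9.8 = 127.4 N acts at 4.1 m along the ladder; its horizontal arm is 4.1·cos49° = 2.69 m → τ = 342.7 N·m clockwise.
Painter weight 79×9.8 = 774.2 N at distance d → arm d·cos49° → τ = 774.2·d·0.6561 clockwise.
Wall normal N at the top has arm L sinθ = 6.189 m counterclockwise, so Στ = 0 gives N·6.189 = 342.7 + 508·d.
ΣFy = 0 ⇒ N_floor = 901.6 N, so the maximum friction is μ_s·N_floor = 0.41×901.6 = 369.7 N. ΣFx = 0 ⇒ N_wall = f, so at the slipping point N = 369.7 N.
Substituting: 369.7×6.189 = 342.7 + 508·d ⇒ d = (2288 − 342.7) / 508 = 3.83 m.

d ≈ 3.83 m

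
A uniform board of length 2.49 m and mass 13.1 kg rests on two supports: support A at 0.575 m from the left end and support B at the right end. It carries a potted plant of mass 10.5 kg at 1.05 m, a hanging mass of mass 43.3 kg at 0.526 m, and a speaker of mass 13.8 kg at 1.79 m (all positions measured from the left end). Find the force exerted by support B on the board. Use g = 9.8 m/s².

R_B ≈ 145 N

Take moments about support A.
Beam weight: 13.1 × 9.8 = 128.4 N down at 1.245 m → arm 0.67 m, τ = 128.4 × 0.67 = 86.03 N·m clockwise.
Potted plant: 10.5 × 9.8 = 102.9 N down at 1.05 m → arm 0.475 m, τ = 102.9 × 0.475 = 48.88 N·m clockwise.
Hanging mass: 43.3 × 9.8 = 424.3 N down at 0.526 m → arm 0.049 m, τ = 424.3 × 0.049 = 20.79 N·m counterclockwise.
Speaker: 13.8 × 9.8 = 135.2 N down at 1.79 m → arm 1.215 m, τ = 135.2 × 1.215 = 164.3 N·m clockwise.
Net load moment about support A = 278.4 N·m clockwise.
Reaction R at support B is upward at 2.49 m, arm 1.915 m → moment R × 1.915 counterclockwise.
Setting net torque to zero: R × 1.915 = 278.4 → R = 145 N.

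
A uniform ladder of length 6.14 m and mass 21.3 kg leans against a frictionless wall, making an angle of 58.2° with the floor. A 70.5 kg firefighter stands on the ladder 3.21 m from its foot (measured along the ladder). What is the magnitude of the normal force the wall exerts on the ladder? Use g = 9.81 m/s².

Sum moments about the foot of the ladder (the floor normal and friction both act there and drop out).
Ladder weight 21.3×9.81 = 209 N acts at 3.07 m along the ladder; its horizontal arm is 3.07·cos58.2° = 1.618 m → τ = 338.2 N·m clockwise.
Firefighter: 70.5×9.81 = 691.6 N at 3.21 m → arm 1.692 m → τ = 1170 N·m clockwise.
Wall normal N acts horizontally at the top; its moment arm is the height L sinθ = 6.14·sin58.2° = 5.218 m, counterclockwise.
Setting net torque to zero: N × 5.218 = 1508 → N = 289 N.

N_wall ≈ 289 N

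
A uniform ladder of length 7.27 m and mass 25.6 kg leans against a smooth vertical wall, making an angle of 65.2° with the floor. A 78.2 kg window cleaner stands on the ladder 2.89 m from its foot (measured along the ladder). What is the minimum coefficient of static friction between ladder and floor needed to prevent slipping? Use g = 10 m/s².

Sum moments about the foot of the ladder (the floor normal and friction both act there and drop out).
Ladder weight 25.6×10 = 256 N acts at 3.635 m along the ladder; its horizontal arm is 3.635·cos65.2° = 1.525 m → τ = 390.4 N·m clockwise.
Window cleaner: 78.2×10 = 782 N at 2.89 m → arm 1.212 m → τ = 947.8 N·m clockwise.
Wall normal N acts horizontally at the top; its moment arm is the height L sinθ = 7.27·sin65.2° = 6.6 m, counterclockwise.
Setting net torque to zero: N × 6.6 = 1338 → N = 202.7 N.
ΣFx = 0 ⇒ f = N_wall = 202.7 N. ΣFy = 0 ⇒ N_floor = 1038 N.
μ_min = f / N_floor = 202.7 / 1038 = 0.195.

μ_min ≈ 0.195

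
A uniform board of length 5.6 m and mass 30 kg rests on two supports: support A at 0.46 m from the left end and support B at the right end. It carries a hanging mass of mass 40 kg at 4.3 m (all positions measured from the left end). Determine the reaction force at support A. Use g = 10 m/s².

Taking torques about support B:
Beam weight: 30 × 10 = 300 N down at 2.8 m → arm 2.8 m, τ = 300 × 2.8 = 840 N·m counterclockwise.
Hanging mass: 40 × 10 = 400 N down at 4.3 m → arm 1.3 m, τ = 400 × 1.3 = 520 N·m counterclockwise.
Net load moment about support B = 1360 N·m counterclockwise.
Reaction R at support A is upward at 0.46 m, arm 5.14 m → moment R × 5.14 clockwise.
Balancing moments: R × 5.14 = 1360, giving R = 265 N.

R_A ≈ 265 N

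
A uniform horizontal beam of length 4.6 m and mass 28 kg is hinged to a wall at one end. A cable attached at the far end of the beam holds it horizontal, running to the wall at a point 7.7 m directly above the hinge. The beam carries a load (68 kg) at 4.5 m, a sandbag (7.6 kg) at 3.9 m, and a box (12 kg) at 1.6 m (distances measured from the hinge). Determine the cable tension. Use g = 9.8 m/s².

About the hinge:
Beam weight: 28 × 9.8 = 274.4 N down at 2.3 m → arm 2.3 m, τ = 274.4 × 2.3 = 631.1 N·m clockwise.
Load: 68 × 9.8 = 666.4 N down at 4.5 m → arm 4.5 m, τ = 666.4 × 4.5 = 2999 N·m clockwise.
Sandbag: 7.6 × 9.8 = 74.48 N down at 3.9 m → arm 3.9 m, τ = 74.48 × 3.9 = 290.5 N·m clockwise.
Box: 12 × 9.8 = 117.6 N down at 1.6 m → arm 1.6 m, τ = 117.6 × 1.6 = 188.2 N·m clockwise.
Total clockwise load moment = 4109 N·m.
The cable tension T acts at 4.6 m; only its component perpendicular to the beam, T sinθ, produces torque. sinθ = h/√(h²+d²) = 7.7/√(7.7²+4.6²) = 0.8585.
Balancing moments: T × 4.6 × 0.8585 = 4109, giving T = 4109 / 3.949 = 1040 N.

T ≈ 1040 N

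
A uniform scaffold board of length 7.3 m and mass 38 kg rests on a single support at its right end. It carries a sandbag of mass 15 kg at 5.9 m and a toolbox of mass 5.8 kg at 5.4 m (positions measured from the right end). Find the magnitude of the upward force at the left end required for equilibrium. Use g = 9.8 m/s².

F ≈ 347 N

Choose the right end as the axis so the unknown pivot reaction has zero arm there.
Beam weight: 38 × 9.8 = 372.4 N down at 3.65 m → arm 3.65 m, τ = 372.4 × 3.65 = 1359 N·m counterclockwise.
Sandbag: 15 × 9.8 = 147 N down at 5.9 m → arm 5.9 m, τ = 147 × 5.9 = 867.3 N·m counterclockwise.
Toolbox: 5.8 × 9.8 = 56.84 N down at 5.4 m → arm 5.4 m, τ = 56.84 × 5.4 = 306.9 N·m counterclockwise.
Net moment of the loads = 2533 N·m counterclockwise.
The upward force F acts at the left end, arm 7.3 m, giving F × 7.3 clockwise.
For rotational equilibrium, F × 7.3 = 2533, so F = 2533 / 7.3 = 347 N.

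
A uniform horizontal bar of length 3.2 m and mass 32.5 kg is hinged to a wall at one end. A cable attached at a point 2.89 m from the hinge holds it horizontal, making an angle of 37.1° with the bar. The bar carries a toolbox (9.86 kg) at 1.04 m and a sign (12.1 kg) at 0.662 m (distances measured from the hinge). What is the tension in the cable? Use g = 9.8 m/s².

T ≈ 395 N

Choose the hinge as the axis so the unknown hinge reaction has zero arm there.
Beam weight: 32.5 × 9.8 = 318.5 N down at 1.6 m → arm 1.6 m, τ = 318.5 × 1.6 = 509.6 N·m clockwise.
Toolbox: 9.86 × 9.8 = 96.63 N down at 1.04 m → arm 1.04 m, τ = 96.63 × 1.04 = 100.5 N·m clockwise.
Sign: 12.1 × 9.8 = 118.6 N down at 0.662 m → arm 0.662 m, τ = 118.6 × 0.662 = 78.51 N·m clockwise.
Total clockwise load moment = 688.6 N·m.
The cable tension T acts at 2.89 m; only its component perpendicular to the bar, T sinθ, produces torque. sin 37.1° = 0.6032.
Στ = 0 ⇒ T × 2.89 × 0.6032 = 688.6 ⇒ T = 688.6 / 1.743 = 395 N.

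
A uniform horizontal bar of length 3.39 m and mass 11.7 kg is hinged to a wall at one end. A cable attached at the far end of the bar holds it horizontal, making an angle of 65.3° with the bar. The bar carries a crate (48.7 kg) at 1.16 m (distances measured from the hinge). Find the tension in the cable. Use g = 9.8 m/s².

About the hinge:
Beam weight: 11.7 × 9.8 = 114.7 N down at 1.695 m → arm 1.695 m, τ = 114.7 × 1.695 = 194.4 N·m clockwise.
Crate: 48.7 × 9.8 = 477.3 N down at 1.16 m → arm 1.16 m, τ = 477.3 × 1.16 = 553.7 N·m clockwise.
Total clockwise load moment = 748.1 N·m.
The cable tension T acts at 3.39 m; only its component perpendicular to the bar, T sinθ, produces torque. sin 65.3° = 0.9085.
Balancing moments: T × 3.39 × 0.9085 = 748.1, giving T = 748.1 / 3.08 = 243 N.

T ≈ 243 N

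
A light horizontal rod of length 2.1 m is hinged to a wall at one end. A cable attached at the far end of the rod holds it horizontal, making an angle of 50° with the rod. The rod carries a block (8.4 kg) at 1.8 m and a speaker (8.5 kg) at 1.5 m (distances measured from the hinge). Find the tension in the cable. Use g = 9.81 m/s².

T ≈ 170 N

About the hinge:
Block: 8.4 × 9.81 = 82.4 N down at 1.8 m → arm 1.8 m, τ = 82.4 × 1.8 = 148.3 N·m clockwise.
Speaker: 8.5 × 9.81 = 83.39 N down at 1.5 m → arm 1.5 m, τ = 83.39 × 1.5 = 125.1 N·m clockwise.
Total clockwise load moment = 273.4 N·m.
The cable tension T acts at 2.1 m; only its component perpendicular to the rod, T sinθ, produces torque. sin 50° = 0.766.
Στ = 0 ⇒ T × 2.1 × 0.766 = 273.4 ⇒ T = 273.4 / 1.609 = 170 N.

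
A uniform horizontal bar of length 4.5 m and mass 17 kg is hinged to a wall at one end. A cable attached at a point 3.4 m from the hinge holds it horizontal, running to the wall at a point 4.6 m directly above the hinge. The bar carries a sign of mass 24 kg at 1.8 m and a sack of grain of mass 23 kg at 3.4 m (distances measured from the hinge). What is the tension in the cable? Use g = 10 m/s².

T ≈ 584 N

Sum moments about the hinge (the unknown hinge reaction has zero arm there).
Beam weight: 17 × 10 = 170 N down at 2.25 m → arm 2.25 m, τ = 170 × 2.25 = 382.5 N·m clockwise.
Sign: 24 × 10 = 240 N down at 1.8 m → arm 1.8 m, τ = 240 × 1.8 = 432 N·m clockwise.
Sack of grain: 23 × 10 = 230 N down at 3.4 m → arm 3.4 m, τ = 230 × 3.4 = 782 N·m clockwise.
Total clockwise load moment = 1596 N·m.
The cable tension T acts at 3.4 m; only its component perpendicular to the bar, T sinθ, produces torque. sinθ = h/√(h²+d²) = 4.6/√(4.6²+3.4²) = 0.8042.
Balancing moments: T × 3.4 × 0.8042 = 1596, giving T = 1596 / 2.734 = 584 N.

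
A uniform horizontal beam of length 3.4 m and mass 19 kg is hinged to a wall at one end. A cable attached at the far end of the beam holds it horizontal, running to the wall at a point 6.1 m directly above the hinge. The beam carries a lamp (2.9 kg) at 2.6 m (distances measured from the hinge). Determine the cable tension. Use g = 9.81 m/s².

T ≈ 132 N

About the hinge:
Beam weight: 19 × 9.81 = 186.4 N down at 1.7 m → arm 1.7 m, τ = 186.4 × 1.7 = 316.9 N·m clockwise.
Lamp: 2.9 × 9.81 = 28.45 N down at 2.6 m → arm 2.6 m, τ = 28.45 × 2.6 = 73.97 N·m clockwise.
Total clockwise load moment = 390.9 N·m.
The cable tension T acts at 3.4 m; only its component perpendicular to the beam, T sinθ, produces torque. sinθ = h/√(h²+d²) = 6.1/√(6.1²+3.4²) = 0.8735.
Balancing moments: T × 3.4 × 0.8735 = 390.9, giving T = 390.9 / 2.97 = 132 N.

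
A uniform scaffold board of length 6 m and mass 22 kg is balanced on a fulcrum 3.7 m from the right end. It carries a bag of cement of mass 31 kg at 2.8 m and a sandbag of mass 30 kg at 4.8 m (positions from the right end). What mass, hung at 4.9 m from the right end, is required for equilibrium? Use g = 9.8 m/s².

Choose the fulcrum (at 3.7 m from the right end) as the axis so the support reaction has zero arm there.
Beam weight: 22 × 9.8 = 215.6 N down at 3 m → arm 0.7 m, τ = 215.6 × 0.7 = 150.9 N·m clockwise.
Bag of cement: 31 × 9.8 = 303.8 N down at 2.8 m → arm 0.9 m, τ = 303.8 × 0.9 = 273.4 N·m clockwise.
Sandbag: 30 × 9.8 = 294 N down at 4.8 m → arm 1.1 m, τ = 294 × 1.1 = 323.4 N·m counterclockwise.
Net moment of known loads = 100.9 N·m clockwise.
An unknown mass m at 4.9 m has arm 1.2 m; its moment is m·g·1.2 counterclockwise.
Setting net torque to zero: m × 9.8 × 1.2 = 100.9 → m = 100.9 / (9.8 × 1.2) = 8.58 kg.

m ≈ 8.58 kg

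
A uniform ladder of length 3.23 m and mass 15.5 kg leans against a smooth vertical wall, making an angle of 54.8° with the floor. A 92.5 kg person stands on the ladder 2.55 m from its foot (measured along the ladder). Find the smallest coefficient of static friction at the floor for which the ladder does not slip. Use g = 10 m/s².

μ_min ≈ 0.528

Sum moments about the foot of the ladder (the floor normal and friction both act there and drop out).
Ladder weight 15.5×10 = 155 N acts at 1.615 m along the ladder; its horizontal arm is 1.615·cos54.8° = 0.9309 m → τ = 144.3 N·m clockwise.
Person: 92.5×10 = 925 N at 2.55 m → arm 1.47 m → τ = 1360 N·m clockwise.
Wall normal N acts horizontally at the top; its moment arm is the height L sinθ = 3.23·sin54.8° = 2.639 m, counterclockwise.
Balancing moments: N × 2.639 = 1504, giving N = 569.9 N.
ΣFx = 0 ⇒ f = N_wall = 569.9 N. ΣFy = 0 ⇒ N_floor = 1080 N.
μ_min = f / N_floor = 569.9 / 1080 = 0.528.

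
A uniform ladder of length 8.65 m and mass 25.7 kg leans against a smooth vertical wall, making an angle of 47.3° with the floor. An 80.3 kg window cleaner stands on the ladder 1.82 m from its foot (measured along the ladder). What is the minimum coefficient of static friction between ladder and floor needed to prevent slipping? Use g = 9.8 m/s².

Choose the foot of the ladder as the axis so the floor normal and friction both act there and drop out.
Ladder weight 25.7×9.8 = 251.9 N acts at 4.325 m along the ladder; its horizontal arm is 4.325·cos47.3° = 2.933 m → τ = 738.8 N·m clockwise.
Window cleaner: 80.3×9.8 = 786.9 N at 1.82 m → arm 1.234 m → τ = 971 N·m clockwise.
Wall normal N acts horizontally at the top; its moment arm is the height L sinθ = 8.65·sin47.3° = 6.357 m, counterclockwise.
Balancing moments: N × 6.357 = 1710, giving N = 269 N.
ΣFx = 0 ⇒ f = N_wall = 269 N. ΣFy = 0 ⇒ N_floor = 1039 N.
μ_min = f / N_floor = 269 / 1039 = 0.259.

μ_min ≈ 0.259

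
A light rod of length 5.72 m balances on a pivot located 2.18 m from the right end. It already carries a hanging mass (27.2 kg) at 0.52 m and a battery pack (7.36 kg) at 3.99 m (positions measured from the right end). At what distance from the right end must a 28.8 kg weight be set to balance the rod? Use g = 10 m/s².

Taking torques about the pivot (at 2.18 m from the right end):
Hanging mass: 27.2 × 10 = 272 N down at 0.52 m → arm 1.66 m, τ = 272 × 1.66 = 451.5 N·m clockwise.
Battery pack: 7.36 × 10 = 73.6 N down at 3.99 m → arm 1.81 m, τ = 73.6 × 1.81 = 133.2 N·m counterclockwise.
Net moment of existing loads = 318.3 N·m clockwise.
The weight weighs 28.8 × 10 = 288 N and must supply an equal counterclockwise moment, so its lever arm about the pivot is 318.3 / 288 = 1.11 m.
That puts it at 2.18 + 1.11 = 3.29 m from the right end.

x ≈ 3.29 m from the right end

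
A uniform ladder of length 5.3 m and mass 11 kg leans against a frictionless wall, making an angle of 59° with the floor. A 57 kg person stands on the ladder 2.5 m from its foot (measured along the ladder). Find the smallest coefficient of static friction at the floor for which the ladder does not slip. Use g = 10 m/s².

μ_min ≈ 0.286

Choose the foot of the ladder as the axis so the floor normal and friction both act there and drop out.
Ladder weight 11×10 = 110 N acts at 2.65 m along the ladder; its horizontal arm is 2.65·cos59° = 1.365 m → τ = 150.2 N·m clockwise.
Person: 57×10 = 570 N at 2.5 m → arm 1.288 m → τ = 734.2 N·m clockwise.
Wall normal N acts horizontally at the top; its moment arm is the height L sinθ = 5.3·sin59° = 4.543 m, counterclockwise.
Στ = 0 ⇒ N × 4.543 = 884.4 ⇒ N = 194.7 N.
ΣFx = 0 ⇒ f = N_wall = 194.7 N. ΣFy = 0 ⇒ N_floor = 680 N.
μ_min = f / N_floor = 194.7 / 680 = 0.286.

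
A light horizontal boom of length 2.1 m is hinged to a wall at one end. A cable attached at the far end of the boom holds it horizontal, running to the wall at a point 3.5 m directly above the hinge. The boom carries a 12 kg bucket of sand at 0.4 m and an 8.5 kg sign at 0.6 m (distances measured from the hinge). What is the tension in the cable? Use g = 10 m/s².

T ≈ 55 N

Sum moments about the hinge (the unknown hinge reaction has zero arm there).
Bucket of sand: 12 × 10 = 120 N down at 0.4 m → arm 0.4 m, τ = 120 × 0.4 = 48 N·m clockwise.
Sign: 8.5 × 10 = 85 N down at 0.6 m → arm 0.6 m, τ = 85 × 0.6 = 51 N·m clockwise.
Total clockwise load moment = 99 N·m.
The cable tension T acts at 2.1 m; only its component perpendicular to the boom, T sinθ, produces torque. sinθ = h/√(h²+d²) = 3.5/√(3.5²+2.1²) = 0.8575.
Στ = 0 ⇒ T × 2.1 × 0.8575 = 99 ⇒ T = 99 / 1.801 = 55 N.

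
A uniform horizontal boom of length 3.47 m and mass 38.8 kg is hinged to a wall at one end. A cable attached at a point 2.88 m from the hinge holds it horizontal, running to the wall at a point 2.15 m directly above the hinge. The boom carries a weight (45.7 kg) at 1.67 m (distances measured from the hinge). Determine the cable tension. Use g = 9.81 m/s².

Taking torques about the hinge:
Beam weight: 38.8 × 9.81 = 380.6 N down at 1.735 m → arm 1.735 m, τ = 380.6 × 1.735 = 660.3 N·m clockwise.
Weight: 45.7 × 9.81 = 448.3 N down at 1.67 m → arm 1.67 m, τ = 448.3 × 1.67 = 748.7 N·m clockwise.
Total clockwise load moment = 1409 N·m.
The cable tension T acts at 2.88 m; only its component perpendicular to the boom, T sinθ, produces torque. sinθ = h/√(h²+d²) = 2.15/√(2.15²+2.88²) = 0.5982.
Στ = 0 ⇒ T × 2.88 × 0.5982 = 1409 ⇒ T = 1409 / 1.723 = 818 N.

T ≈ 818 N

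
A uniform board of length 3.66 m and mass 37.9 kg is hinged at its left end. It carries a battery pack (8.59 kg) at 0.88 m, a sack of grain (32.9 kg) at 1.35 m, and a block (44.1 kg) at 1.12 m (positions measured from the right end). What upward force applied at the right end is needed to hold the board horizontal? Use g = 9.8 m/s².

Choose the left end as the axis so the unknown pivot reaction has zero arm there.
Beam weight: 37.9 × 9.8 = 371.4 N down at 1.83 m → arm 1.83 m, τ = 371.4 × 1.83 = 679.7 N·m clockwise.
Battery pack: 8.59 × 9.8 = 84.18 N down at 0.88 m → arm 2.78 m, τ = 84.18 × 2.78 = 234 N·m clockwise.
Sack of grain: 32.9 × 9.8 = 322.4 N down at 1.35 m → arm 2.31 m, τ = 322.4 × 2.31 = 744.7 N·m clockwise.
Block: 44.1 × 9.8 = 432.2 N down at 1.12 m → arm 2.54 m, τ = 432.2 × 2.54 = 1098 N·m clockwise.
Net moment of the loads = 2756 N·m clockwise.
The upward force F acts at the right end, arm 3.66 m, giving F × 3.66 counterclockwise.
For rotational equilibrium, F × 3.66 = 2756, so F = 2756 / 3.66 = 753 N.

F ≈ 753 N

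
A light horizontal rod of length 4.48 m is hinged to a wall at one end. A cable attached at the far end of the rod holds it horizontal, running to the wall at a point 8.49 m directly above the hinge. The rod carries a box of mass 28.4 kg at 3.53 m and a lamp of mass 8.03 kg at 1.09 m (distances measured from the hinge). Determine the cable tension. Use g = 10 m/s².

T ≈ 275 N

Sum moments about the hinge (the unknown hinge reaction has zero arm there).
Box: 28.4 × 10 = 284 N down at 3.53 m → arm 3.53 m, τ = 284 × 3.53 = 1003 N·m clockwise.
Lamp: 8.03 × 10 = 80.3 N down at 1.09 m → arm 1.09 m, τ = 80.3 × 1.09 = 87.53 N·m clockwise.
Total clockwise load moment = 1091 N·m.
The cable tension T acts at 4.48 m; only its component perpendicular to the rod, T sinθ, produces torque. sinθ = h/√(h²+d²) = 8.49/√(8.49²+4.48²) = 0.8844.
Στ = 0 ⇒ T × 4.48 × 0.8844 = 1091 ⇒ T = 1091 / 3.962 = 275 N.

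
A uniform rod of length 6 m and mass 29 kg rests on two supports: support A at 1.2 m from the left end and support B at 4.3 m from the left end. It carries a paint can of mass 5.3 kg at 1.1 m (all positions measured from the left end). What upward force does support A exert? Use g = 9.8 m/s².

R_A ≈ 173 N

Take moments about support B.
Beam weight: 29 × 9.8 = 284.2 N down at 3 m → arm 1.3 m, τ = 284.2 × 1.3 = 369.5 N·m counterclockwise.
Paint can: 5.3 × 9.8 = 51.94 N down at 1.1 m → arm 3.2 m, τ = 51.94 × 3.2 = 166.2 N·m counterclockwise.
Net load moment about support B = 535.7 N·m counterclockwise.
Reaction R at support A is upward at 1.2 m, arm 3.1 m → moment R × 3.1 clockwise.
Στ = 0 ⇒ R × 3.1 = 535.7 ⇒ R = 173 N.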